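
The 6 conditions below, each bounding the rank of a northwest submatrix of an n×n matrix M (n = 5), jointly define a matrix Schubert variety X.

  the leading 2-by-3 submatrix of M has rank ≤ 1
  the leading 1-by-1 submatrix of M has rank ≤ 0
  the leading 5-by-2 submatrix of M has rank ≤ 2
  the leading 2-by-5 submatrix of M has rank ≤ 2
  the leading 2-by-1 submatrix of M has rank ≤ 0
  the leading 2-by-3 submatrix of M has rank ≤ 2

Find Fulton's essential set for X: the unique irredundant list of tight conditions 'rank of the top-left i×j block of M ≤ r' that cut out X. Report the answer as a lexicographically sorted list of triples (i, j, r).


Computing R[i][j] = min implied NW-rank bound (n=5, 6 conditions):

  i=1: 0 | 1 | 1 | 1 | 1
  i=2: 0 | 1 | 1 | 2 | 2
  i=3: 1 | 2 | 2 | 3 | 3
  i=4: 1 | 2 | 3 | 4 | 4
  i=5: 1 | 2 | 3 | 4 | 5

so w = (2, 4, 1, 3, 5).

Rothe diagram D(w) (3 cells), 2 SE-corners (essential conditions):

[(2, 1, 0), (2, 3, 1)]


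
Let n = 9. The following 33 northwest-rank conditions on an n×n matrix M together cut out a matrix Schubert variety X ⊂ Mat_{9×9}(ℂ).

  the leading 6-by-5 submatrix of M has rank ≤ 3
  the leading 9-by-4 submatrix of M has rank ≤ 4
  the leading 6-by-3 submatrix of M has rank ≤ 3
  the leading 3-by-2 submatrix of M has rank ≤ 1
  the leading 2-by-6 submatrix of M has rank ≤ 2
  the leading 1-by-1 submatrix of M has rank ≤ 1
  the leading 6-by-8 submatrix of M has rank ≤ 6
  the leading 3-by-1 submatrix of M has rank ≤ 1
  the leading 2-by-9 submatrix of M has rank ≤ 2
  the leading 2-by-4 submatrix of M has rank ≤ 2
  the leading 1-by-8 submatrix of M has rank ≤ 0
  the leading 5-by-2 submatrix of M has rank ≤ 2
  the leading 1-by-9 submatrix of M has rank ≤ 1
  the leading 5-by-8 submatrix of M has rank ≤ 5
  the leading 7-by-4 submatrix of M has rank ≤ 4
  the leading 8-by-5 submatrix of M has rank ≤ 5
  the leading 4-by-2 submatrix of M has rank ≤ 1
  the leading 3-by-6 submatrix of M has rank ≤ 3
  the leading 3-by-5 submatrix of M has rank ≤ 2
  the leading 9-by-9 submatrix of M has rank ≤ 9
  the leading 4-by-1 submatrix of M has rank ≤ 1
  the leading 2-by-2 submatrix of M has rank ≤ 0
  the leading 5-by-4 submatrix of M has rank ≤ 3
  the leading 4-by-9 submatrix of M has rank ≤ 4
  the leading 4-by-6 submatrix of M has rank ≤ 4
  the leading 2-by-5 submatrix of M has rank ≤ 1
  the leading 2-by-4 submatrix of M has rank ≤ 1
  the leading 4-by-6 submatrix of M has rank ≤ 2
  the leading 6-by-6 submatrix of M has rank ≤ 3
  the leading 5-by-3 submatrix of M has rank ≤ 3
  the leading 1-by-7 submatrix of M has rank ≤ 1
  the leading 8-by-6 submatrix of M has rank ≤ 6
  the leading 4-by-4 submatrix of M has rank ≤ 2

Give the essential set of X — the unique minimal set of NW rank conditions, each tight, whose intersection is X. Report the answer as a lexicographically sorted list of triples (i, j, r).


Propagating the 33 rank bounds to every northwest block:

  i=1: 0 0 0 0 0 0 0 0 1
  i=2: 0 0 1 1 1 1 1 1 2
  i=3: 1 1 2 2 2 2 2 2 3
  i=4: 1 1 2 2 2 2 3 3 4
  i=5: 1 2 3 3 3 3 4 4 5
  i=6: 1 2 3 3 3 3 4 5 6
  i=7: 1 2 3 4 4 4 5 6 7
  i=8: 1 2 3 4 5 5 6 7 8
  i=9: 1 2 3 4 5 6 7 8 9

reading off 1-entries of Δ²R: w = (9, 3, 1, 7, 2, 8, 4, 5, 6).

5 SE-corners of the 17-cell Rothe diagram give Ess(w):

[(1, 8, 0), (2, 2, 0), (4, 2, 1), (4, 6, 2), (6, 6, 3)]


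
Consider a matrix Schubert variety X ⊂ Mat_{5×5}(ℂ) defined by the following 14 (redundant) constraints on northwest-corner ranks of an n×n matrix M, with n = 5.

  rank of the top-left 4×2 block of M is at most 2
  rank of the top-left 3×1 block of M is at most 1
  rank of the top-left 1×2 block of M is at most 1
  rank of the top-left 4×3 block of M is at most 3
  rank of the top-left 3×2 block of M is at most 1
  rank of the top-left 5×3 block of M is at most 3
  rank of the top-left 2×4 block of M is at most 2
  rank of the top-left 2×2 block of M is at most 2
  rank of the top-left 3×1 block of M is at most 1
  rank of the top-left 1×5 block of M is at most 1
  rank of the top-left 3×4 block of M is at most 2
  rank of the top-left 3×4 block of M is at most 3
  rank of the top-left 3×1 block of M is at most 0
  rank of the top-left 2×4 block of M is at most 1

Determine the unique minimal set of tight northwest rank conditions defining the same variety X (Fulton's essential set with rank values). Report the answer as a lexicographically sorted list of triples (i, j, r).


Recovering R(i,j) via the rank-extension bound from the 14 conditions:

  R[1]: 0 1 1 1 1
  R[2]: 0 1 1 1 2
  R[3]: 0 1 2 2 3
  R[4]: 1 2 3 3 4
  R[5]: 1 2 3 4 5

so w = (2, 5, 3, 1, 4).

D(w) has 5 cells with 2 SE-corners; essential set:

[(2, 4, 1), (3, 1, 0)]


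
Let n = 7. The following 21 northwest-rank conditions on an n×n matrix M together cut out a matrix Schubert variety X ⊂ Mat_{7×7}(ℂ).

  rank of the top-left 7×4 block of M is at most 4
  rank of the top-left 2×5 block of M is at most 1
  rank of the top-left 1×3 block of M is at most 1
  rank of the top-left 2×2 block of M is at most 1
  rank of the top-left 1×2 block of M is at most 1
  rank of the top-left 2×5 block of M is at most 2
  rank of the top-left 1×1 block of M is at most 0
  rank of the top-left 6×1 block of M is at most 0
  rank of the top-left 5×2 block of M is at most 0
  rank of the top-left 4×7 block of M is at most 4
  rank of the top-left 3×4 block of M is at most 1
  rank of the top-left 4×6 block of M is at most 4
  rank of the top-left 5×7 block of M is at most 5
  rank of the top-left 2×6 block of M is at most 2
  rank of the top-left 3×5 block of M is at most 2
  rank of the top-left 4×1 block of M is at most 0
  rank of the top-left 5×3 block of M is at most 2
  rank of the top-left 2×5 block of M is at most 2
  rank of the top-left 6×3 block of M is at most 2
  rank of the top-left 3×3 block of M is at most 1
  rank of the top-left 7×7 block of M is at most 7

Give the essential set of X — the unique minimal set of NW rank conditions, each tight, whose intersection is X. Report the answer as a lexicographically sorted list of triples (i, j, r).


Recovering R(i,j) via the rank-extension bound from the 21 conditions:

  row 1: 0, 0, 1, 1, 1, 1, 1
  row 2: 0, 0, 1, 1, 1, 2, 2
  row 3: 0, 0, 1, 1, 2, 3, 3
  row 4: 0, 0, 1, 2, 3, 4, 4
  row 5: 0, 0, 1, 2, 3, 4, 5
  row 6: 0, 1, 2, 3, 4, 5, 6
  row 7: 1, 2, 3, 4, 5, 6, 7

giving w = (3, 6, 5, 4, 7, 2, 1) via Δ²R.

D(w) has 14 cells with 4 SE-corners; essential set:

[(2, 5, 1), (3, 4, 1), (5, 2, 0), (6, 1, 0)]


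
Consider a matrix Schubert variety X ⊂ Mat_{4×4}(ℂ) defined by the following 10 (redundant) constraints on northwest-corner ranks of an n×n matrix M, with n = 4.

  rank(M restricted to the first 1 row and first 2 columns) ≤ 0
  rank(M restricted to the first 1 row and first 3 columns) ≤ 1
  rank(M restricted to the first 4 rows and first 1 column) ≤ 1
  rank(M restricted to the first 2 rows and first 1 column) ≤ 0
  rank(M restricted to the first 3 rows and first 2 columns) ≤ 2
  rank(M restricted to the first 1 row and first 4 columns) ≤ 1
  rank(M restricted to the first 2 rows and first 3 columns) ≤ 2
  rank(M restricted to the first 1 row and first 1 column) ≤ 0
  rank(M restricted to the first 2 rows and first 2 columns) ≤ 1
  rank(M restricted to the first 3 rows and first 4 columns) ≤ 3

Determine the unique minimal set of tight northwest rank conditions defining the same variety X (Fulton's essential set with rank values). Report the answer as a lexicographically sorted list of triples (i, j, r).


Recovering R(i,j) via the rank-extension bound from the 10 conditions:

  i=1: 0  0  1  1
  i=2: 0  1  2  2
  i=3: 1  2  3  3
  i=4: 1  2  3  4

second differences of R give the permutation w = (3, 2, 1, 4).

D(w) has 3 cells with 2 SE-corners; essential set:

[(1, 2, 0), (2, 1, 0)]


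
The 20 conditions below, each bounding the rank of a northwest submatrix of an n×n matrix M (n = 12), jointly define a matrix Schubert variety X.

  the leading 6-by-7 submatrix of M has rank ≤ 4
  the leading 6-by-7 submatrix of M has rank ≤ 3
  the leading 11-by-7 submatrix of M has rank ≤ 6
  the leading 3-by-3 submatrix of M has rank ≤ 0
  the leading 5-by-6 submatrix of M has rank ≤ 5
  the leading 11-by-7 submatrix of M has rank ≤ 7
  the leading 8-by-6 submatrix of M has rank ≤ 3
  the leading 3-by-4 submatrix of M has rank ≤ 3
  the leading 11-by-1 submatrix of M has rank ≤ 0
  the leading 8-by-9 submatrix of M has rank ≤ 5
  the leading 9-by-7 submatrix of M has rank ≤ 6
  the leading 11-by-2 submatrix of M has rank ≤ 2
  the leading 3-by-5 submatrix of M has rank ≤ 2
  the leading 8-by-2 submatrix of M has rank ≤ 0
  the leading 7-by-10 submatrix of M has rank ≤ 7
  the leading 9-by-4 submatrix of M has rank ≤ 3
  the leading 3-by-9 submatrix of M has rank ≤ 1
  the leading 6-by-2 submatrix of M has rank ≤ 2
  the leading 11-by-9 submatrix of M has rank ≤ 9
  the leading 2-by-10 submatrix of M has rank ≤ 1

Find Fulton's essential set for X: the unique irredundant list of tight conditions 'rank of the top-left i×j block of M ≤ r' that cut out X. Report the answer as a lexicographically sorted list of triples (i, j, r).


Propagating the 20 rank bounds to every northwest block:

  R[1]: 0  0  0  1  1  1  1  1  1  1  1  1
  R[2]: 0  0  0  1  1  1  1  1  1  1  2  2
  R[3]: 0  0  0  1  1  1  1  1  1  2  3  3
  R[4]: 0  0  1  2  2  2  2  2  2  3  4  4
  R[5]: 0  0  1  2  3  3  3  3  3  4  5  5
  R[6]: 0  0  1  2  3  3  3  4  4  5  6  6
  R[7]: 0  0  1  2  3  3  4  5  5  6  7  7
  R[8]: 0  0  1  2  3  3  4  5  5  6  7  8
  R[9]: 0  1  2  3  4  4  5  6  6  7  8  9
  R[10]: 0  1  2  3  4  5  6  7  7  8  9  10
  R[11]: 0  1  2  3  4  5  6  7  8  9  10  11
  R[12]: 1  2  3  4  5  6  7  8  9  10  11  12

the unique w with this rank table is (4, 11, 10, 3, 5, 8, 7, 12, 2, 6, 9, 1).

Rothe diagram D(w) (38 cells), 8 SE-corners (essential conditions):

[(2, 10, 1), (3, 3, 0), (3, 9, 1), (6, 7, 3), (8, 2, 0), (8, 6, 3), (8, 9, 5), (11, 1, 0)]


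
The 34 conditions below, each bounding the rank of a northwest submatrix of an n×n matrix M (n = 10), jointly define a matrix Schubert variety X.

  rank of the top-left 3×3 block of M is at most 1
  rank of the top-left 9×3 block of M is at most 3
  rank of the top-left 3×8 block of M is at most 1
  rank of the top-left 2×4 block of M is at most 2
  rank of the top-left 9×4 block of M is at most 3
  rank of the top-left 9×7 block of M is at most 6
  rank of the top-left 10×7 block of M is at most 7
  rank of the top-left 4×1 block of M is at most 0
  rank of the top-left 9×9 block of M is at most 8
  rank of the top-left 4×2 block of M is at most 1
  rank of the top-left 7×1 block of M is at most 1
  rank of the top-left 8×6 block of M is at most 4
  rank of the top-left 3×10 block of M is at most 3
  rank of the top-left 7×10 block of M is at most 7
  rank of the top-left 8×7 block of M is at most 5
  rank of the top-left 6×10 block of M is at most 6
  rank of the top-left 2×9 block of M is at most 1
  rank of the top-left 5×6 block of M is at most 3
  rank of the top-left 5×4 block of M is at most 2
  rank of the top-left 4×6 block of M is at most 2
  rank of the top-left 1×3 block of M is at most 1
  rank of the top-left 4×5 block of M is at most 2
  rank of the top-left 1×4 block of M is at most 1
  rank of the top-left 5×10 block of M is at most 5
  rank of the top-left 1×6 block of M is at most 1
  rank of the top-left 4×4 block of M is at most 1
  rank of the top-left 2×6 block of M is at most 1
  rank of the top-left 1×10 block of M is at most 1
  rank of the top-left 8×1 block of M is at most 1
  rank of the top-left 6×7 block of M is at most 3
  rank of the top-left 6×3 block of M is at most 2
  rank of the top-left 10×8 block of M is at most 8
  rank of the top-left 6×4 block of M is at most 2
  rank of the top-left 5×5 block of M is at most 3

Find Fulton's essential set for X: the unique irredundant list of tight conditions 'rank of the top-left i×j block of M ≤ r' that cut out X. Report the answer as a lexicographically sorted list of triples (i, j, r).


The tightest implied rank at each (i,j), from the 34 conditions:

  row 1: 0 1 1 1 1 1 1 1 1 1
  row 2: 0 1 1 1 1 1 1 1 1 2
  row 3: 0 1 1 1 1 1 1 1 2 3
  row 4: 0 1 1 1 2 2 2 2 3 4
  row 5: 1 2 2 2 3 3 3 3 4 5
  row 6: 1 2 2 2 3 3 3 4 5 6
  row 7: 1 2 3 3 4 4 4 5 6 7
  row 8: 1 2 3 3 4 4 5 6 7 8
  row 9: 1 2 3 3 4 5 6 7 8 9
  row 10: 1 2 3 4 5 6 7 8 9 10

so w = (2, 10, 9, 5, 1, 8, 3, 7, 6, 4).

Rothe diagram D(w) (26 cells), 8 SE-corners (essential conditions):

[(2, 9, 1), (3, 8, 1), (4, 1, 0), (4, 4, 1), (6, 4, 2), (6, 7, 3), (8, 6, 4), (9, 4, 3)]


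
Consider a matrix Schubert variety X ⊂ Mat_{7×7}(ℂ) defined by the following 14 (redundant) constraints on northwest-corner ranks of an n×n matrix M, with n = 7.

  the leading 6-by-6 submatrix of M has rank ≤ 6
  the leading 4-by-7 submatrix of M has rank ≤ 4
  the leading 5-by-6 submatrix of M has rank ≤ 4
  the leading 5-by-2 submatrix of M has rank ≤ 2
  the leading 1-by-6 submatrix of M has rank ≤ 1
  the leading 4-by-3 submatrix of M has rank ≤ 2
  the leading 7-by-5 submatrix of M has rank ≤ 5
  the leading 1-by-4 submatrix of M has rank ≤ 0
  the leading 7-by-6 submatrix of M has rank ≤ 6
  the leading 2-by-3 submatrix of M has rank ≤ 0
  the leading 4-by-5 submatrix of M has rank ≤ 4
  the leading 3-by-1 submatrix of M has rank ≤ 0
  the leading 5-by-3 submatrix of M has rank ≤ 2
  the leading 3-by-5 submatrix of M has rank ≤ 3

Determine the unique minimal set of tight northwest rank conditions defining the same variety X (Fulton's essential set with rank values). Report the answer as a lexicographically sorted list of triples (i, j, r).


Recovering R(i,j) via the rank-extension bound from the 14 conditions:

  i=1: 0  0  0  0  1  1  1
  i=2: 0  0  0  1  2  2  2
  i=3: 0  1  1  2  3  3  3
  i=4: 1  2  2  3  4  4  4
  i=5: 1  2  2  3  4  4  5
  i=6: 1  2  3  4  5  5  6
  i=7: 1  2  3  4  5  6  7

second differences of R give the permutation w = (5, 4, 2, 1, 7, 3, 6).

5 SE-corners of the 10-cell Rothe diagram give Ess(w):

[(1, 4, 0), (2, 3, 0), (3, 1, 0), (5, 3, 2), (5, 6, 4)]


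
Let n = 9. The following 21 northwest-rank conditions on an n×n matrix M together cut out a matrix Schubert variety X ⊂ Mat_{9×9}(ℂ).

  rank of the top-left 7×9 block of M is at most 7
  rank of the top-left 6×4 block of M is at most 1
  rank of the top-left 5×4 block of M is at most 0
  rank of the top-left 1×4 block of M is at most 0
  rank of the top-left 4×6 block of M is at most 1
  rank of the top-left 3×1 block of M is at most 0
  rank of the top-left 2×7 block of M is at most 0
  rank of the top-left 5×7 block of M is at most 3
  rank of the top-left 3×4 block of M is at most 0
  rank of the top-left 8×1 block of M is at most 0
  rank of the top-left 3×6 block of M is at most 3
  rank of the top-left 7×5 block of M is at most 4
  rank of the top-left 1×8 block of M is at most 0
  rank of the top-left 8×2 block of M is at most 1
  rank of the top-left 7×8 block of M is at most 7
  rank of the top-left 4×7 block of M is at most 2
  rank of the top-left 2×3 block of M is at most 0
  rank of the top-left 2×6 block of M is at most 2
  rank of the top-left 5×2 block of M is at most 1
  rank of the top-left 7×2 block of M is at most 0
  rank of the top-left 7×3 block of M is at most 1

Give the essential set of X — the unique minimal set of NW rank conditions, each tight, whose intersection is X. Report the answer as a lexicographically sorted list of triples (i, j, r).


The tightest implied rank at each (i,j), from the 21 conditions:

  R[1]: 0 0 0 0 0 0 0 0 1
  R[2]: 0 0 0 0 0 0 0 1 2
  R[3]: 0 0 0 0 1 1 1 2 3
  R[4]: 0 0 0 0 1 1 2 3 4
  R[5]: 0 0 0 0 1 2 3 4 5
  R[6]: 0 0 1 1 2 3 4 5 6
  R[7]: 0 0 1 2 3 4 5 6 7
  R[8]: 0 1 2 3 4 5 6 7 8
  R[9]: 1 2 3 4 5 6 7 8 9

second differences of R give the permutation w = (9, 8, 5, 7, 6, 3, 4, 2, 1).

ℓ(w)=33; the 6 essential cells (i,j,r):

[(1, 8, 0), (2, 7, 0), (4, 6, 1), (5, 4, 0), (7, 2, 0), (8, 1, 0)]


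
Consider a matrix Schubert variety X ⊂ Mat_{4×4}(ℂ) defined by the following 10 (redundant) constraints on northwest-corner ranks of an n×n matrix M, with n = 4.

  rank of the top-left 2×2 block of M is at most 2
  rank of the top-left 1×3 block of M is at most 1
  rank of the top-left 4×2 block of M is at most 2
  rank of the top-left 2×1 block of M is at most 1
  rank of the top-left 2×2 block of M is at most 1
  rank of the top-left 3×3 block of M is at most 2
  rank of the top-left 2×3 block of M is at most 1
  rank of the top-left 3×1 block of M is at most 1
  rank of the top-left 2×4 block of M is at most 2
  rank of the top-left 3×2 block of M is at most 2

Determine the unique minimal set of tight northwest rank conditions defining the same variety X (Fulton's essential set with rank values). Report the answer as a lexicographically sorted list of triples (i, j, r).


Propagating the 10 rank bounds to every northwest block:

  R[1]: 1 1 1 1
  R[2]: 1 1 1 2
  R[3]: 1 2 2 3
  R[4]: 1 2 3 4

hence w(1..4) = (1, 4, 2, 3).

D(w) has 2 cells with 1 SE-corner; essential set:

[(2, 3, 1)]


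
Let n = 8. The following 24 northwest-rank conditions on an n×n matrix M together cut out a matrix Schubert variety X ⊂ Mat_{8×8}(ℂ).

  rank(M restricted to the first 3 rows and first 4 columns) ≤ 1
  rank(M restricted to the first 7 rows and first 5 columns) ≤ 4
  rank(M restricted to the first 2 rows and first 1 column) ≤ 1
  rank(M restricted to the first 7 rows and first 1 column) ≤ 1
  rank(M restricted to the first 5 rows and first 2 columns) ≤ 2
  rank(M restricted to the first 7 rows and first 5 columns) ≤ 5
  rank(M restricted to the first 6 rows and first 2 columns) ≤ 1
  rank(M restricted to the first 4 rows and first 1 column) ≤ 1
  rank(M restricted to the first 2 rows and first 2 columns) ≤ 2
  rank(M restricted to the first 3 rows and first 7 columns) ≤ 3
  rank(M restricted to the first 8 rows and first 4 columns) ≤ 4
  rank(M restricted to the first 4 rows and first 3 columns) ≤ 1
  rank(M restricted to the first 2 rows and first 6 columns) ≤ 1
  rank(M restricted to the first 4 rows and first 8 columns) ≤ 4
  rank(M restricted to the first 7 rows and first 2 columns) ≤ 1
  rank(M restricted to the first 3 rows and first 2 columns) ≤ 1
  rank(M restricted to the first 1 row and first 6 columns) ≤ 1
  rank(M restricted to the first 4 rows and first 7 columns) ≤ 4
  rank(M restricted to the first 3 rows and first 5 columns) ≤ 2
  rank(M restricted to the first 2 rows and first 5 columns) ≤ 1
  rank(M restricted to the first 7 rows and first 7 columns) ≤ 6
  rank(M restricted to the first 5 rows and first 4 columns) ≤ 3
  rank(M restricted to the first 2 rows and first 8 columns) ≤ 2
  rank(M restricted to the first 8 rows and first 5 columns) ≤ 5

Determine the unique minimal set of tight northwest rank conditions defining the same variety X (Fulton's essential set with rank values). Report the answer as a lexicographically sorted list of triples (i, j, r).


Computing R[i][j] = min implied NW-rank bound (n=8, 24 conditions):

  row 1: 1, 1, 1, 1, 1, 1, 1, 1
  row 2: 1, 1, 1, 1, 1, 1, 2, 2
  row 3: 1, 1, 1, 1, 2, 2, 3, 3
  row 4: 1, 1, 1, 2, 3, 3, 4, 4
  row 5: 1, 1, 2, 3, 4, 4, 5, 5
  row 6: 1, 1, 2, 3, 4, 5, 6, 6
  row 7: 1, 1, 2, 3, 4, 5, 6, 7
  row 8: 1, 2, 3, 4, 5, 6, 7, 8

giving w = (1, 7, 5, 4, 3, 6, 8, 2) via Δ²R.

ℓ(w)=13; the 4 essential cells (i,j,r):

[(2, 6, 1), (3, 4, 1), (4, 3, 1), (7, 2, 1)]


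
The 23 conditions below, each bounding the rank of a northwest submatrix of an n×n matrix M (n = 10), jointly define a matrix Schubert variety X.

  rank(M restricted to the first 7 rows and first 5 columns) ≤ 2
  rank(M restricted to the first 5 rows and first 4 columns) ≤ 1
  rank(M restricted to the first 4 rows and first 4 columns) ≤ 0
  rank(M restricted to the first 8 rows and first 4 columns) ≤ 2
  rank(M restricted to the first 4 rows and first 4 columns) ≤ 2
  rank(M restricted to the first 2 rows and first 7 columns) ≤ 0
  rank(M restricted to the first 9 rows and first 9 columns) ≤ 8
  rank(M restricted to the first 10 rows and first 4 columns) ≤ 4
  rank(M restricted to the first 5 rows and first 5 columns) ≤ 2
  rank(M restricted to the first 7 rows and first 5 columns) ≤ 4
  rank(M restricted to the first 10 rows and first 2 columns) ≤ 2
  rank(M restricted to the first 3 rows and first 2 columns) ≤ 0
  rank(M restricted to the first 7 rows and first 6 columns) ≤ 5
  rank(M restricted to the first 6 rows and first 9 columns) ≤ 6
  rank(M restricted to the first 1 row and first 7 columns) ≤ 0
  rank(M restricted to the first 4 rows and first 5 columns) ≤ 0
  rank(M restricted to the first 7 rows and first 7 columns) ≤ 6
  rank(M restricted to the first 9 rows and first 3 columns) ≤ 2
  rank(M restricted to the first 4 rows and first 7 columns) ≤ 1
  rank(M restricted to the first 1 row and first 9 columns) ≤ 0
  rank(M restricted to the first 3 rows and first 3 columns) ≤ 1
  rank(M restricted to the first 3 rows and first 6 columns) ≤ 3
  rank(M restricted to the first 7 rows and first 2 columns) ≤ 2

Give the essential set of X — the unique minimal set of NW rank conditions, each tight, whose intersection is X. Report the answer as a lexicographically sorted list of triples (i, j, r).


Recovering R(i,j) via the rank-extension bound from the 23 conditions:

  R[1]: 0, 0, 0, 0, 0, 0, 0, 0, 0, 1
  R[2]: 0, 0, 0, 0, 0, 0, 0, 1, 1, 2
  R[3]: 0, 0, 0, 0, 0, 1, 1, 2, 2, 3
  R[4]: 0, 0, 0, 0, 0, 1, 1, 2, 3, 4
  R[5]: 1, 1, 1, 1, 1, 2, 2, 3, 4, 5
  R[6]: 1, 2, 2, 2, 2, 3, 3, 4, 5, 6
  R[7]: 1, 2, 2, 2, 2, 3, 4, 5, 6, 7
  R[8]: 1, 2, 2, 2, 3, 4, 5, 6, 7, 8
  R[9]: 1, 2, 2, 3, 4, 5, 6, 7, 8, 9
  R[10]: 1, 2, 3, 4, 5, 6, 7, 8, 9, 10

so w = (10, 8, 6, 9, 1, 2, 7, 5, 4, 3).

Fulton essential set (7 of the 33 Rothe cells):

[(1, 9, 0), (2, 7, 0), (4, 5, 0), (4, 7, 1), (7, 5, 2), (8, 4, 2), (9, 3, 2)]


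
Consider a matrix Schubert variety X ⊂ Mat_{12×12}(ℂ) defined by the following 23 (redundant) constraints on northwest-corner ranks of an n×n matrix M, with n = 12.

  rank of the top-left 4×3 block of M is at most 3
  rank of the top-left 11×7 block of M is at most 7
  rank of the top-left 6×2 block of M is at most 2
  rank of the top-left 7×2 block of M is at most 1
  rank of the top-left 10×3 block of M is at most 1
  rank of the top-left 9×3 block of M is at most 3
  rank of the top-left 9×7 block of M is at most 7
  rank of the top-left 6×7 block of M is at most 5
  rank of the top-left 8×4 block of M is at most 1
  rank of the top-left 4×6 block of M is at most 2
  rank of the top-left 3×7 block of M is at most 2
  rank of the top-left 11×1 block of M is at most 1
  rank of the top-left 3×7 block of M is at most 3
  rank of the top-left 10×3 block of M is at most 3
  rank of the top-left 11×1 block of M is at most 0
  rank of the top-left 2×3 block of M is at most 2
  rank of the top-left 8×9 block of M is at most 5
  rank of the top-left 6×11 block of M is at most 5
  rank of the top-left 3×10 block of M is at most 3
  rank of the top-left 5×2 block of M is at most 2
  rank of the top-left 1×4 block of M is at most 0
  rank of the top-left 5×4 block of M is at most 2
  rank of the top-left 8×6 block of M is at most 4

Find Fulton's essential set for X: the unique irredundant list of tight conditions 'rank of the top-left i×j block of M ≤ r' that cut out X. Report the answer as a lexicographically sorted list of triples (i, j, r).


Propagating the 23 rank bounds to every northwest block:

  row 1: 0, 0, 0, 0, 1, 1, 1, 1, 1, 1, 1, 1
  row 2: 0, 1, 1, 1, 2, 2, 2, 2, 2, 2, 2, 2
  row 3: 0, 1, 1, 1, 2, 2, 2, 3, 3, 3, 3, 3
  row 4: 0, 1, 1, 1, 2, 2, 3, 4, 4, 4, 4, 4
  row 5: 0, 1, 1, 1, 2, 3, 4, 5, 5, 5, 5, 5
  row 6: 0, 1, 1, 1, 2, 3, 4, 5, 5, 5, 5, 6
  row 7: 0, 1, 1, 1, 2, 3, 4, 5, 5, 6, 6, 7
  row 8: 0, 1, 1, 1, 2, 3, 4, 5, 5, 6, 7, 8
  row 9: 0, 1, 1, 2, 3, 4, 5, 6, 6, 7, 8, 9
  row 10: 0, 1, 1, 2, 3, 4, 5, 6, 7, 8, 9, 10
  row 11: 0, 1, 2, 3, 4, 5, 6, 7, 8, 9, 10, 11
  row 12: 1, 2, 3, 4, 5, 6, 7, 8, 9, 10, 11, 12

reading off 1-entries of Δ²R: w = (5, 2, 8, 7, 6, 12, 10, 11, 4, 9, 3, 1).

Fulton essential set (8 of the 36 Rothe cells):

[(1, 4, 0), (3, 7, 2), (4, 6, 2), (6, 11, 5), (8, 4, 1), (8, 9, 5), (10, 3, 1), (11, 1, 0)]


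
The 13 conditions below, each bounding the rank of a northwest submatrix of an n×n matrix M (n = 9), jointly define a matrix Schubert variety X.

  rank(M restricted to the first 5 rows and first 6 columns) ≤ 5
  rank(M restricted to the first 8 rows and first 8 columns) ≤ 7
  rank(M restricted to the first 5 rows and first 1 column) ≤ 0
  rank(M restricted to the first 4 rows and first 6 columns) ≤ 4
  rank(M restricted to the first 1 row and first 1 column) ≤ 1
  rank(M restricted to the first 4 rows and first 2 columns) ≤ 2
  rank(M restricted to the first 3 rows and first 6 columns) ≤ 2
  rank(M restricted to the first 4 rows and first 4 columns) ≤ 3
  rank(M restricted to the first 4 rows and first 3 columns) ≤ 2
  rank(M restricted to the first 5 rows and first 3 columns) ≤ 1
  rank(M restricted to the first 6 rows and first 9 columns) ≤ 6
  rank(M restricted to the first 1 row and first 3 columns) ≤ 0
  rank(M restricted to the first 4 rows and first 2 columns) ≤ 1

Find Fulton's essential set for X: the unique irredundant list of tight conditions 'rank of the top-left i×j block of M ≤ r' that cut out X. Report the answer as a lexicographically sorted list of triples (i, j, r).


Rank table r_w(9×9) implied by the 13 constraints:

  R[1]: 0 | 0 | 0 | 1 | 1 | 1 | 1 | 1 | 1
  R[2]: 0 | 1 | 1 | 2 | 2 | 2 | 2 | 2 | 2
  R[3]: 0 | 1 | 1 | 2 | 2 | 2 | 3 | 3 | 3
  R[4]: 0 | 1 | 1 | 2 | 3 | 3 | 4 | 4 | 4
  R[5]: 0 | 1 | 1 | 2 | 3 | 4 | 5 | 5 | 5
  R[6]: 1 | 2 | 2 | 3 | 4 | 5 | 6 | 6 | 6
  R[7]: 1 | 2 | 3 | 4 | 5 | 6 | 7 | 7 | 7
  R[8]: 1 | 2 | 3 | 4 | 5 | 6 | 7 | 7 | 8
  R[9]: 1 | 2 | 3 | 4 | 5 | 6 | 7 | 8 | 9

giving w = (4, 2, 7, 5, 6, 1, 3, 9, 8) via Δ²R.

ℓ(w)=13; the 5 essential cells (i,j,r):

[(1, 3, 0), (3, 6, 2), (5, 1, 0), (5, 3, 1), (8, 8, 7)]


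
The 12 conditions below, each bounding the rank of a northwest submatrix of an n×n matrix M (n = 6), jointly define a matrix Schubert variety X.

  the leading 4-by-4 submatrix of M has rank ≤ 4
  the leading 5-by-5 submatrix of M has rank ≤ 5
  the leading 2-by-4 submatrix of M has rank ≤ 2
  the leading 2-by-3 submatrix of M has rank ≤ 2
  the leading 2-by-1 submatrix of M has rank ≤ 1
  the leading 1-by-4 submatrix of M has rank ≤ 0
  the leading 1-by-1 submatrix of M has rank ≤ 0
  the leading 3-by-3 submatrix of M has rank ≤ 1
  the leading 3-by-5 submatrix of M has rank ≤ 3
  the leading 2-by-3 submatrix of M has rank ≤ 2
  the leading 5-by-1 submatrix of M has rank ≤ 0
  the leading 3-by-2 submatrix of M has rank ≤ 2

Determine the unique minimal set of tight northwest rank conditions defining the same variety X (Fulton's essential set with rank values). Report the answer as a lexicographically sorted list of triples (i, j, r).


Recovering R(i,j) via the rank-extension bound from the 12 conditions:

  R[1]: 0  0  0  0  1  1
  R[2]: 0  1  1  1  2  2
  R[3]: 0  1  1  2  3  3
  R[4]: 0  1  2  3  4  4
  R[5]: 0  1  2  3  4  5
  R[6]: 1  2  3  4  5  6

so w = (5, 2, 4, 3, 6, 1).

Fulton essential set (3 of the 9 Rothe cells):

[(1, 4, 0), (3, 3, 1), (5, 1, 0)]


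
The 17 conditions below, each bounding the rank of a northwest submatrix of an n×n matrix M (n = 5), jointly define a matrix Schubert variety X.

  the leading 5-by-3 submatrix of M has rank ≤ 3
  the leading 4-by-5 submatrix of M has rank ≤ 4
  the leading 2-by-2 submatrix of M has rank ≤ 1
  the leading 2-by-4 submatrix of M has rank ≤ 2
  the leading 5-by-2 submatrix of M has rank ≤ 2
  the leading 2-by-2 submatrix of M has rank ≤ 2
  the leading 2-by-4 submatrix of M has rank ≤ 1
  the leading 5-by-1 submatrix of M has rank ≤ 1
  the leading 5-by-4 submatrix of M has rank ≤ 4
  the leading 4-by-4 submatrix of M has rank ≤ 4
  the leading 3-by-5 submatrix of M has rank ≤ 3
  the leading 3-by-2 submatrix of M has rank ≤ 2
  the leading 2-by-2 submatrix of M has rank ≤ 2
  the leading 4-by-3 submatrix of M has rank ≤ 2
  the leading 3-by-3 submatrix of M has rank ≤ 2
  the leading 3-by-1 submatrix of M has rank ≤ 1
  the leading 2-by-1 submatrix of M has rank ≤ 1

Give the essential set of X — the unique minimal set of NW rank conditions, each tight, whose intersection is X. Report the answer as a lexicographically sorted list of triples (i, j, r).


Rank table r_w(5×5) implied by the 17 constraints:

  1  1  1  1  1
  1  1  1  1  2
  1  2  2  2  3
  1  2  2  3  4
  1  2  3  4  5

hence w(1..5) = (1, 5, 2, 4, 3).

Rothe diagram D(w) (4 cells), 2 SE-corners (essential conditions):

[(2, 4, 1), (4, 3, 2)]


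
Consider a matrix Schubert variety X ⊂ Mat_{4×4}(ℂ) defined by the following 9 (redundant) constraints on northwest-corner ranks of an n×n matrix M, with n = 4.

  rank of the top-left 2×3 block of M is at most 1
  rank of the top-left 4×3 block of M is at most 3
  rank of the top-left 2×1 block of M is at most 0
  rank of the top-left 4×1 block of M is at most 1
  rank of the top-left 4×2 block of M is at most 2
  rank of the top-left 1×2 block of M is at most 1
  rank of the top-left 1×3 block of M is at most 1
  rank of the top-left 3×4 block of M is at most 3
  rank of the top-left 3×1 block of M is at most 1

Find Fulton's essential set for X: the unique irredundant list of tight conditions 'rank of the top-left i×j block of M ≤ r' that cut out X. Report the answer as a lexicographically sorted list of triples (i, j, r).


Recovering R(i,j) via the rank-extension bound from the 9 conditions:

  R[1]: 0, 1, 1, 1
  R[2]: 0, 1, 1, 2
  R[3]: 1, 2, 2, 3
  R[4]: 1, 2, 3, 4

giving w = (2, 4, 1, 3) via Δ²R.

ℓ(w)=3; the 2 essential cells (i,j,r):

[(2, 1, 0), (2, 3, 1)]


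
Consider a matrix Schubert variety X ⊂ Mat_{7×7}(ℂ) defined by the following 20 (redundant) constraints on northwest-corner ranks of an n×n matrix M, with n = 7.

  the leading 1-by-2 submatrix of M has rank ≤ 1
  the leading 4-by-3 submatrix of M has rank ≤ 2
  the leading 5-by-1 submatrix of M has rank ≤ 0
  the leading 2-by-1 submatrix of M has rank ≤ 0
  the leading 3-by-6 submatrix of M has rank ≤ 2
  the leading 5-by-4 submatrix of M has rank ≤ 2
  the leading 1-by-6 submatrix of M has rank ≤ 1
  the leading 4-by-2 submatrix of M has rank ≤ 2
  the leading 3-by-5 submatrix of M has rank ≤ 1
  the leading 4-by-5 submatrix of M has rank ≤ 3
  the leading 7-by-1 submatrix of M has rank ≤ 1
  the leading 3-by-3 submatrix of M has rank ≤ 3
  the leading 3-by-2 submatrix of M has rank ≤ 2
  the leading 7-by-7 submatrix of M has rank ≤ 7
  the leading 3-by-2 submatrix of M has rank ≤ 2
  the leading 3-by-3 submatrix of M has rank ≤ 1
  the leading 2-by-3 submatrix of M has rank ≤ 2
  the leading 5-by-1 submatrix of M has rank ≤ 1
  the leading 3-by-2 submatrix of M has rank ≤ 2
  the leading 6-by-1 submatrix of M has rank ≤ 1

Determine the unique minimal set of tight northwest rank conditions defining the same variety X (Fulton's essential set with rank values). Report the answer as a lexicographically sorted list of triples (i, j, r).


Rank table r_w(7×7) implied by the 20 constraints:

  row 1: 0  1  1  1  1  1  1
  row 2: 0  1  1  1  1  2  2
  row 3: 0  1  1  1  1  2  3
  row 4: 0  1  2  2  2  3  4
  row 5: 0  1  2  2  3  4  5
  row 6: 1  2  3  3  4  5  6
  row 7: 1  2  3  4  5  6  7

hence w(1..7) = (2, 6, 7, 3, 5, 1, 4).

D(w) has 12 cells with 3 SE-corners; essential set:

[(3, 5, 1), (5, 1, 0), (5, 4, 2)]


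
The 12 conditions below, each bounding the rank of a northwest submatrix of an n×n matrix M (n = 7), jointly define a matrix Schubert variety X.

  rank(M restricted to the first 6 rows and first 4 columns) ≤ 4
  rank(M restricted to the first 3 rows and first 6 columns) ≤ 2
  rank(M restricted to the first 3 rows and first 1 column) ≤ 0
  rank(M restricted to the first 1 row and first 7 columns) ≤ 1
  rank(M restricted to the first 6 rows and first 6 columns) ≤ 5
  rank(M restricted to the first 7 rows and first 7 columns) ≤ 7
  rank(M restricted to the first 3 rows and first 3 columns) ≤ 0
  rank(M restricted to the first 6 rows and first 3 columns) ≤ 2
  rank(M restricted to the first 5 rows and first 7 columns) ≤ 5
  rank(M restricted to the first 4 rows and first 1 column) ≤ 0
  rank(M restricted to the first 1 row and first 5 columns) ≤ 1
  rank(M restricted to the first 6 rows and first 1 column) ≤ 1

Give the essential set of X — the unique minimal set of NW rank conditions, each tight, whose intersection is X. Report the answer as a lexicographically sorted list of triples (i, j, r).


Propagating the 12 rank bounds to every northwest block:

  row 1: 0 0 0 1 1 1 1
  row 2: 0 0 0 1 2 2 2
  row 3: 0 0 0 1 2 2 3
  row 4: 0 1 1 2 3 3 4
  row 5: 1 2 2 3 4 4 5
  row 6: 1 2 2 3 4 5 6
  row 7: 1 2 3 4 5 6 7

so w = (4, 5, 7, 2, 1, 6, 3).

4 SE-corners of the 12-cell Rothe diagram give Ess(w):

[(3, 3, 0), (3, 6, 2), (4, 1, 0), (6, 3, 2)]


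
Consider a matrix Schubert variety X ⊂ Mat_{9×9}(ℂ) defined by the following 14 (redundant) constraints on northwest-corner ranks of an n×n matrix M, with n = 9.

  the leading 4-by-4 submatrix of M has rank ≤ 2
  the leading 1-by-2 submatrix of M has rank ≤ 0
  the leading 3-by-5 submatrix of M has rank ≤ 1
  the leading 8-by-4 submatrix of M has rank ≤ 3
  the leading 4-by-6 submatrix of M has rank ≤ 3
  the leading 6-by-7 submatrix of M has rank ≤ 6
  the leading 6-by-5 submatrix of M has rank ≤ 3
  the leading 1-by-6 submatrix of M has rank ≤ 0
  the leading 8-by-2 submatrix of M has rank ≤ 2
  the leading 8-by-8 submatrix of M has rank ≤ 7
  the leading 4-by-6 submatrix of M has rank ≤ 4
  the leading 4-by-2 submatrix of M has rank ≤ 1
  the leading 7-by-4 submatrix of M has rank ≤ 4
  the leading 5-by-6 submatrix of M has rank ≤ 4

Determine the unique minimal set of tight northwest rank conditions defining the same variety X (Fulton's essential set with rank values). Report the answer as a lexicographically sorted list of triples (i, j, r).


Recovering R(i,j) via the rank-extension bound from the 14 conditions:

  0 | 0 | 0 | 0 | 0 | 0 | 1 | 1 | 1
  1 | 1 | 1 | 1 | 1 | 1 | 2 | 2 | 2
  1 | 1 | 1 | 1 | 1 | 2 | 3 | 3 | 3
  1 | 1 | 2 | 2 | 2 | 3 | 4 | 4 | 4
  1 | 2 | 3 | 3 | 3 | 4 | 5 | 5 | 5
  1 | 2 | 3 | 3 | 3 | 4 | 5 | 6 | 6
  1 | 2 | 3 | 3 | 4 | 5 | 6 | 7 | 7
  1 | 2 | 3 | 3 | 4 | 5 | 6 | 7 | 8
  1 | 2 | 3 | 4 | 5 | 6 | 7 | 8 | 9

reading off 1-entries of Δ²R: w = (7, 1, 6, 3, 2, 8, 5, 9, 4).

D(w) has 15 cells with 5 SE-corners; essential set:

[(1, 6, 0), (3, 5, 1), (4, 2, 1), (6, 5, 3), (8, 4, 3)]


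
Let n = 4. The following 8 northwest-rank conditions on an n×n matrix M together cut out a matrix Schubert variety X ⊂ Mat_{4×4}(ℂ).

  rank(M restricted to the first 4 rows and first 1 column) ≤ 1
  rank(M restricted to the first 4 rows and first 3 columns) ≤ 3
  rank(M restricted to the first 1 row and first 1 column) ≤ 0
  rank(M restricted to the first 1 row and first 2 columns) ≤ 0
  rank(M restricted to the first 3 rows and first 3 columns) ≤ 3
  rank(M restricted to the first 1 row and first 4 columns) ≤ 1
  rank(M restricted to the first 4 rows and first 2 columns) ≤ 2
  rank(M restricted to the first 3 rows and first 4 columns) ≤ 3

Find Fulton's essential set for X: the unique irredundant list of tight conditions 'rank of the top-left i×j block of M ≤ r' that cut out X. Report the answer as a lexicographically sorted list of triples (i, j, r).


Rank table r_w(4×4) implied by the 8 constraints:

  i=1: 0, 0, 1, 1
  i=2: 1, 1, 2, 2
  i=3: 1, 2, 3, 3
  i=4: 1, 2, 3, 4

reading off 1-entries of Δ²R: w = (3, 1, 2, 4).

ℓ(w)=2; the 1 essential cell (i,j,r):

[(1, 2, 0)]


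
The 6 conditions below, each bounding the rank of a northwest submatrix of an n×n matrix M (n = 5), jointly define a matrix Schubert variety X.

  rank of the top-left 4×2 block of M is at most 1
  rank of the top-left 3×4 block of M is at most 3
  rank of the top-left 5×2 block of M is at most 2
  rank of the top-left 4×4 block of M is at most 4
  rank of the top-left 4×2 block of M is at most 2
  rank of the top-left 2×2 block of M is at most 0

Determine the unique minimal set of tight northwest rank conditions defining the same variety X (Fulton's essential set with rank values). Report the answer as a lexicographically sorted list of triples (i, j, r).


Reconstructing r_w from the 6 given conditions:

  i=1: 0  0  1  1  1
  i=2: 0  0  1  2  2
  i=3: 1  1  2  3  3
  i=4: 1  1  2  3  4
  i=5: 1  2  3  4  5

giving w = (3, 4, 1, 5, 2) via Δ²R.

ℓ(w)=5; the 2 essential cells (i,j,r):

[(2, 2, 0), (4, 2, 1)]


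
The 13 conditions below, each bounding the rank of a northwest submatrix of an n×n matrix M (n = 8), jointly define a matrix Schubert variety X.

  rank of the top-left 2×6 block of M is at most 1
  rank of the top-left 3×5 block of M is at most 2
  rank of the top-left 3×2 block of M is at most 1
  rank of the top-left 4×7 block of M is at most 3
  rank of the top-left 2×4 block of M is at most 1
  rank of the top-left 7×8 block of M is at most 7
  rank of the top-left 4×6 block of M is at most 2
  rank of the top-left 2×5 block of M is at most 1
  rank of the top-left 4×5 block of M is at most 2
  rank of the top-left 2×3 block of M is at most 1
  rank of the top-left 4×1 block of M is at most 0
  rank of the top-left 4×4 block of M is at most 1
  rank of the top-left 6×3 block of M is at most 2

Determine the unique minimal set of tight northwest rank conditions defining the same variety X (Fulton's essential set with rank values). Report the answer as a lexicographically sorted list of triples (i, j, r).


The tightest implied rank at each (i,j), from the 13 conditions:

  i=1: 0 1 1 1 1 1 1 1
  i=2: 0 1 1 1 1 1 2 2
  i=3: 0 1 1 1 2 2 3 3
  i=4: 0 1 1 1 2 2 3 4
  i=5: 1 2 2 2 3 3 4 5
  i=6: 1 2 2 3 4 4 5 6
  i=7: 1 2 3 4 5 5 6 7
  i=8: 1 2 3 4 5 6 7 8

second differences of R give the permutation w = (2, 7, 5, 8, 1, 4, 3, 6).

|D(w)|=14, |Ess(w)|=5:

[(2, 6, 1), (4, 1, 0), (4, 4, 1), (4, 6, 2), (6, 3, 2)]


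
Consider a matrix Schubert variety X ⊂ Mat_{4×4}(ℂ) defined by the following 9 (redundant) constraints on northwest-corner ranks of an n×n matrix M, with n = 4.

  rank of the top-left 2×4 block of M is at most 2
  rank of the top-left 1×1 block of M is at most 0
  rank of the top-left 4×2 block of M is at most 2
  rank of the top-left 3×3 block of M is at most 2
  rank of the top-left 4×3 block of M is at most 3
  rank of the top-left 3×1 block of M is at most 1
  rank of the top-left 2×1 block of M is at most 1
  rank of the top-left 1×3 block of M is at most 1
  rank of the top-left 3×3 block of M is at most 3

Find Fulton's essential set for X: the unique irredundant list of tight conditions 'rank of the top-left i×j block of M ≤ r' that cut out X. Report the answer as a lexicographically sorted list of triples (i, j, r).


The tightest implied rank at each (i,j), from the 9 conditions:

  row 1: 0 | 1 | 1 | 1
  row 2: 1 | 2 | 2 | 2
  row 3: 1 | 2 | 2 | 3
  row 4: 1 | 2 | 3 | 4

hence w(1..4) = (2, 1, 4, 3).

|D(w)|=2, |Ess(w)|=2:

[(1, 1, 0), (3, 3, 2)]


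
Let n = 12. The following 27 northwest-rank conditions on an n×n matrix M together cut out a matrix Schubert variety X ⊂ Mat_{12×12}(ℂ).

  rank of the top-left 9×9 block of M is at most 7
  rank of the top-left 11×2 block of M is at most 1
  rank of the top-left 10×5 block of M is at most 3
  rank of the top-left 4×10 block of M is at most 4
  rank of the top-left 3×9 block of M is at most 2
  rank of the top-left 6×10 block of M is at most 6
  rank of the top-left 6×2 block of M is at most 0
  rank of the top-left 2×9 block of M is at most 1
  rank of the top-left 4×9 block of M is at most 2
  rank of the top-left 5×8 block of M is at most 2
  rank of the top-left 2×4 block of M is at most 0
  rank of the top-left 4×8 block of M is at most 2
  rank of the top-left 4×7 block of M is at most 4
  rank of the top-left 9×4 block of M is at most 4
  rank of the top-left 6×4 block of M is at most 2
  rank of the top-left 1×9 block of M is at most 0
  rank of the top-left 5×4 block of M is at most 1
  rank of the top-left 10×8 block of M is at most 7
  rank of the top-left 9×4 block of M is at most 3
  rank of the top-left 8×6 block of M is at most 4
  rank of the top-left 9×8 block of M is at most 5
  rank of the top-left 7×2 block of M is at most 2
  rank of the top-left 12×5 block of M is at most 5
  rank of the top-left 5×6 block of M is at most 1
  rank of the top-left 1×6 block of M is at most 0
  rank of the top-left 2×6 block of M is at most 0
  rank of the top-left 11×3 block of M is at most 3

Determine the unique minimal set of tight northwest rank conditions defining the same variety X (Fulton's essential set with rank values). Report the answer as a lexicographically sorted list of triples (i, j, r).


Propagating the 27 rank bounds to every northwest block:

  row 1: 0  0  0  0  0  0  0  0  0  1  1  1
  row 2: 0  0  0  0  0  0  1  1  1  2  2  2
  row 3: 0  0  1  1  1  1  2  2  2  3  3  3
  row 4: 0  0  1  1  1  1  2  2  2  3  4  4
  row 5: 0  0  1  1  1  1  2  2  3  4  5  5
  row 6: 0  0  1  2  2  2  3  3  4  5  6  6
  row 7: 1  1  2  3  3  3  4  4  5  6  7  7
  row 8: 1  1  2  3  3  4  5  5  6  7  8  8
  row 9: 1  1  2  3  3  4  5  5  6  7  8  9
  row 10: 1  1  2  3  3  4  5  6  7  8  9  10
  row 11: 1  1  2  3  4  5  6  7  8  9  10  11
  row 12: 1  2  3  4  5  6  7  8  9  10  11  12

reading off 1-entries of Δ²R: w = (10, 7, 3, 11, 9, 4, 1, 6, 12, 8, 5, 2).

|D(w)|=40, |Ess(w)|=9:

[(1, 9, 0), (2, 6, 0), (4, 9, 2), (5, 6, 1), (5, 8, 2), (6, 2, 0), (9, 8, 5), (10, 5, 3), (11, 2, 1)]
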